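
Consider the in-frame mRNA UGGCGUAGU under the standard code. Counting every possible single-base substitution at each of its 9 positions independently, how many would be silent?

Codon 1 (UGG, Trp): 0 synonymous substitutions.
Codon 2 (CGU, Arg): 3 synonymous substitutions.
Codon 3 (AGU, Ser): 1 synonymous substitution.
Total: 0 + 3 + 1 = 4.

4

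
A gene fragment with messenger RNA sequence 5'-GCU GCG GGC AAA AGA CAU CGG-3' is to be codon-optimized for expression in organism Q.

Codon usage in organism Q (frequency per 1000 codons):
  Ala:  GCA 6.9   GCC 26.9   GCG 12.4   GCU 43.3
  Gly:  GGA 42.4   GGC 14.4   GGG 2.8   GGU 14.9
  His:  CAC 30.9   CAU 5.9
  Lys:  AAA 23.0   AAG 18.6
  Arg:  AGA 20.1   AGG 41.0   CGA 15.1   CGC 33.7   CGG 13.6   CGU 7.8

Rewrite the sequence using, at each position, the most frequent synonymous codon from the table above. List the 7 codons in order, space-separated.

Codon 1 (Ala): best is GCU at 43.3.
Codon 2 (Ala): best is GCU at 43.3.
Codon 3 (Gly): best is GGA at 42.4.
Codon 4 (Lys): best is AAA at 23.0.
Codon 5 (Arg): best is AGG at 41.0.
Codon 6 (His): best is CAC at 30.9.
Codon 7 (Arg): best is AGG at 41.0.

GCU GCU GGA AAA AGG CAC AGG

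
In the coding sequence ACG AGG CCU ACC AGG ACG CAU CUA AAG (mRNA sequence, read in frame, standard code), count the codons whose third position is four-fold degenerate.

Codon 1 ACG (Thr): third position 4-fold.
Codon 2 AGG (Arg): third position 2-fold.
Codon 3 CCU (Pro): third position 4-fold.
Codon 4 ACC (Thr): third position 4-fold.
Codon 5 AGG (Arg): third position 2-fold.
Codon 6 ACG (Thr): third position 4-fold.
Codon 7 CAU (His): third position 2-fold.
Codon 8 CUA (Leu): third position 4-fold.
Codon 9 AAG (Lys): third position 2-fold.
Four-fold degenerate third positions: 5.

5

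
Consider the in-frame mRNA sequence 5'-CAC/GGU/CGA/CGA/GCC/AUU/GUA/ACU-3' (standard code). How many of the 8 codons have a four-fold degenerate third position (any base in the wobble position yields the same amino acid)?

6

Codon 1 CAC (His): third position 2-fold.
Codon 2 GGU (Gly): third position 4-fold.
Codon 3 CGA (Arg): third position 4-fold.
Codon 4 CGA (Arg): third position 4-fold.
Codon 5 GCC (Ala): third position 4-fold.
Codon 6 AUU (Ile): third position 3-fold.
Codon 7 GUA (Val): third position 4-fold.
Codon 8 ACU (Thr): third position 4-fold.
Four-fold degenerate third positions: 6.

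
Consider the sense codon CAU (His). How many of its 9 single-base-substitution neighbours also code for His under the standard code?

1

Position 1: none → 0 synonymous.
Position 2: none → 0 synonymous.
Position 3: CAC → 1 synonymous.
Total: 0 + 0 + 1 = 1.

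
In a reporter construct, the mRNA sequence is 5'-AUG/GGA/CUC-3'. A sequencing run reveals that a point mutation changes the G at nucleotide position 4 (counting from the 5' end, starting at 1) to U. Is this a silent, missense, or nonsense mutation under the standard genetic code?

Position 4 falls in codon 2: GGA → Gly.
After the substitution the codon is UGA → Stop.
The new codon is a stop codon, so this is a nonsense mutation.

nonsense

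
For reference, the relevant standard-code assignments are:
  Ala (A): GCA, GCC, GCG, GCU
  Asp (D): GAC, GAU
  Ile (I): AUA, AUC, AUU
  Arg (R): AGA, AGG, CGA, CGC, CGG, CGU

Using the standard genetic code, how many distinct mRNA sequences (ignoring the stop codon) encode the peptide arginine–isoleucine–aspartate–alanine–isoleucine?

Arg: 6 codons.
Ile: 3 codons.
Asp: 2 codons.
Ala: 4 codons.
Ile: 3 codons.
6 × 3 × 2 × 4 × 3 = 432.

432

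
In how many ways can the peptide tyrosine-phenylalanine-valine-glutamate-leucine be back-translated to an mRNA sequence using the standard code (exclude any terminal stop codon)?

Tyr: 2 codons.
Phe: 2 codons.
Val: 4 codons.
Glu: 2 codons.
Leu: 6 codons.
2 × 2 × 4 × 2 × 6 = 192.

192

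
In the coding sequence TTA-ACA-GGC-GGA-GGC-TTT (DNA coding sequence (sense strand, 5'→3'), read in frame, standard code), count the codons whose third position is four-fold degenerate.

4

Codon 1 TTA (Leu): third position 2-fold.
Codon 2 ACA (Thr): third position 4-fold.
Codon 3 GGC (Gly): third position 4-fold.
Codon 4 GGA (Gly): third position 4-fold.
Codon 5 GGC (Gly): third position 4-fold.
Codon 6 TTT (Phe): third position 2-fold.
Four-fold degenerate third positions: 4.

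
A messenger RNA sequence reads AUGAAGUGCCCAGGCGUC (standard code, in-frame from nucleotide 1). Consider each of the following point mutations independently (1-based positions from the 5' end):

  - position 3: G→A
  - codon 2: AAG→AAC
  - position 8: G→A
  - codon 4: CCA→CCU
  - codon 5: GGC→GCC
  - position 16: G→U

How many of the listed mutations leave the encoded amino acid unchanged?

1

Codon 1: AUG (Met) → AUA (Ile) — missense.
Codon 2: AAG (Lys) → AAC (Asn) — missense.
Codon 3: UGC (Cys) → UAC (Tyr) — missense.
Codon 4: CCA (Pro) → CCU (Pro) — synonymous.
Codon 5: GGC (Gly) → GCC (Ala) — missense.
Codon 6: GUC (Val) → UUC (Phe) — missense.
Synonymous: 1 of 6.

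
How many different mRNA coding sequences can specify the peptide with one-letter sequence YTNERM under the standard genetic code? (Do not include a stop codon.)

Tyr: 2 codons.
Thr: 4 codons.
Asn: 2 codons.
Glu: 2 codons.
Arg: 6 codons.
Met: 1 codon.
2 × 4 × 2 × 2 × 6 × 1 = 192.

192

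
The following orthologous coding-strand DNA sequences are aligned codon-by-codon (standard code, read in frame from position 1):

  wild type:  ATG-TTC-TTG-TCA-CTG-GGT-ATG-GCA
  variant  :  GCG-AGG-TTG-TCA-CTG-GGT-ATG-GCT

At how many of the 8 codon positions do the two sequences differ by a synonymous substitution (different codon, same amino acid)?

1

Codon 1: ATG Met / GCG Ala — nonsynonymous.
Codon 2: TTC Phe / AGG Arg — nonsynonymous.
Codon 3: TTG Leu / TTG Leu — identical.
Codon 4: TCA Ser / TCA Ser — identical.
Codon 5: CTG Leu / CTG Leu — identical.
Codon 6: GGT Gly / GGT Gly — identical.
Codon 7: ATG Met / ATG Met — identical.
Codon 8: GCA Ala / GCT Ala — synonymous.
Synonymous differences: 1.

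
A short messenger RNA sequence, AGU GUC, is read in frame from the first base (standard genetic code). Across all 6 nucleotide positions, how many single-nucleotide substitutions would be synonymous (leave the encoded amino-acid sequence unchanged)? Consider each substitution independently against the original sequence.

Codon 1 (AGU, Ser): 1 synonymous substitution.
Codon 2 (GUC, Val): 3 synonymous substitutions.
Total: 1 + 3 = 4.

4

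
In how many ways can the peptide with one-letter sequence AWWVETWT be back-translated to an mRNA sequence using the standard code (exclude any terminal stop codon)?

Ala: 4 codons.
Trp: 1 codon.
Trp: 1 codon.
Val: 4 codons.
Glu: 2 codons.
Thr: 4 codons.
Trp: 1 codon.
Thr: 4 codons.
4 × 1 × 1 × 4 × 2 × 4 × 1 × 4 = 512.

512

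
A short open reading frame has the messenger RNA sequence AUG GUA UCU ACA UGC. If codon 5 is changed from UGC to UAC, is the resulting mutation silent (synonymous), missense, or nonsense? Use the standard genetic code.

missense

Position 14 falls in codon 5: UGC → Cys.
After the substitution the codon is UAC → Tyr.
Cys ≠ Tyr, so this is a missense mutation.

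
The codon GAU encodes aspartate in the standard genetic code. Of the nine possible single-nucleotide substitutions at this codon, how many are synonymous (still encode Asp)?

Position 1: none → 0 synonymous.
Position 2: none → 0 synonymous.
Position 3: GAC → 1 synonymous.
Total: 0 + 0 + 1 = 1.

1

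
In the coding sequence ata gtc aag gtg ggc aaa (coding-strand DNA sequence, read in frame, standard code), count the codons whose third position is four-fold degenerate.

3

Codon 1 ATA (Ile): third position 3-fold.
Codon 2 GTC (Val): third position 4-fold.
Codon 3 AAG (Lys): third position 2-fold.
Codon 4 GTG (Val): third position 4-fold.
Codon 5 GGC (Gly): third position 4-fold.
Codon 6 AAA (Lys): third position 2-fold.
Four-fold degenerate third positions: 3.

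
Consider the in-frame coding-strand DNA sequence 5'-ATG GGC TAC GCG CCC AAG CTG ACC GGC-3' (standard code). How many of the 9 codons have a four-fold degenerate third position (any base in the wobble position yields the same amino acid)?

Codon 1 ATG (Met): third position 1-fold.
Codon 2 GGC (Gly): third position 4-fold.
Codon 3 TAC (Tyr): third position 2-fold.
Codon 4 GCG (Ala): third position 4-fold.
Codon 5 CCC (Pro): third position 4-fold.
Codon 6 AAG (Lys): third position 2-fold.
Codon 7 CTG (Leu): third position 4-fold.
Codon 8 ACC (Thr): third position 4-fold.
Codon 9 GGC (Gly): third position 4-fold.
Four-fold degenerate third positions: 6.

6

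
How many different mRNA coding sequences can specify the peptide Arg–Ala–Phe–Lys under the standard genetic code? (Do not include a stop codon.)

96

Arg: 6 codons.
Ala: 4 codons.
Phe: 2 codons.
Lys: 2 codons.
6 × 4 × 2 × 2 = 96.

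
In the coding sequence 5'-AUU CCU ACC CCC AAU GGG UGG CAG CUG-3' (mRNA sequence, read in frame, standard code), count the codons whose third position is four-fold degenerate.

Codon 1 AUU (Ile): third position 3-fold.
Codon 2 CCU (Pro): third position 4-fold.
Codon 3 ACC (Thr): third position 4-fold.
Codon 4 CCC (Pro): third position 4-fold.
Codon 5 AAU (Asn): third position 2-fold.
Codon 6 GGG (Gly): third position 4-fold.
Codon 7 UGG (Trp): third position 1-fold.
Codon 8 CAG (Gln): third position 2-fold.
Codon 9 CUG (Leu): third position 4-fold.
Four-fold degenerate third positions: 5.

5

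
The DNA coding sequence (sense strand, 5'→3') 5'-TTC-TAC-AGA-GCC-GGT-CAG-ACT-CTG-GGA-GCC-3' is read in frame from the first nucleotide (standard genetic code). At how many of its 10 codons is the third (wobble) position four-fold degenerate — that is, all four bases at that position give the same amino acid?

6

Codon 1 TTC (Phe): third position 2-fold.
Codon 2 TAC (Tyr): third position 2-fold.
Codon 3 AGA (Arg): third position 2-fold.
Codon 4 GCC (Ala): third position 4-fold.
Codon 5 GGT (Gly): third position 4-fold.
Codon 6 CAG (Gln): third position 2-fold.
Codon 7 ACT (Thr): third position 4-fold.
Codon 8 CTG (Leu): third position 4-fold.
Codon 9 GGA (Gly): third position 4-fold.
Codon 10 GCC (Ala): third position 4-fold.
Four-fold degenerate third positions: 6.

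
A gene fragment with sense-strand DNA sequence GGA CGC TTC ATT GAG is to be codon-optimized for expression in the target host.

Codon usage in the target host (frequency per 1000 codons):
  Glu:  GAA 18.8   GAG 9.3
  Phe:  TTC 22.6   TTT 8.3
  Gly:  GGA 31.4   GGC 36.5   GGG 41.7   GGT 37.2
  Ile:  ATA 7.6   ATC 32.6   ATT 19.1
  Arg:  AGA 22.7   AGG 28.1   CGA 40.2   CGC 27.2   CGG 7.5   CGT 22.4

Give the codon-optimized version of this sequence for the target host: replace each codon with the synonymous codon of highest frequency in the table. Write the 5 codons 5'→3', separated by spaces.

Codon 1 (Gly): best is GGG at 41.7.
Codon 2 (Arg): best is CGA at 40.2.
Codon 3 (Phe): best is TTC at 22.6.
Codon 4 (Ile): best is ATC at 32.6.
Codon 5 (Glu): best is GAA at 18.8.

GGG CGA TTC ATC GAA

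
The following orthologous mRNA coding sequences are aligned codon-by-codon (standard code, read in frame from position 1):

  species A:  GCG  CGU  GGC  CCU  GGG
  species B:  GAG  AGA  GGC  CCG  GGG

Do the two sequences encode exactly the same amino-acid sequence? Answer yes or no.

no

Codon 1: GCG Ala / GAG Glu — nonsynonymous.
Codon 2: CGU Arg / AGA Arg — synonymous.
Codon 3: GGC Gly / GGC Gly — identical.
Codon 4: CCU Pro / CCG Pro — synonymous.
Codon 5: GGG Gly / GGG Gly — identical.
Nonsynonymous differences: 1 → different protein.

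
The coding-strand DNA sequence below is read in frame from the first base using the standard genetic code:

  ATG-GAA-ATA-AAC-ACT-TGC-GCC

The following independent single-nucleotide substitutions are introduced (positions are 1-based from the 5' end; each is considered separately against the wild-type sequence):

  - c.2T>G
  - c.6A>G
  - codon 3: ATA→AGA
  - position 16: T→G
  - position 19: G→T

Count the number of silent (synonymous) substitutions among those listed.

Codon 1: ATG (Met) → AGG (Arg) — missense.
Codon 2: GAA (Glu) → GAG (Glu) — synonymous.
Codon 3: ATA (Ile) → AGA (Arg) — missense.
Codon 6: TGC (Cys) → GGC (Gly) — missense.
Codon 7: GCC (Ala) → TCC (Ser) — missense.
Synonymous: 1 of 5.

1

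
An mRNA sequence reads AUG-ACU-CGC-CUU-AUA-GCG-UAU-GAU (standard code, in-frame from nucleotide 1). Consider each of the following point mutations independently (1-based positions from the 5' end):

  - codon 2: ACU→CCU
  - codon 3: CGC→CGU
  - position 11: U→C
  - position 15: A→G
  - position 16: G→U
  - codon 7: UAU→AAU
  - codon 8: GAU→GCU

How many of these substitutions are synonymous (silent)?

1

Codon 2: ACU (Thr) → CCU (Pro) — missense.
Codon 3: CGC (Arg) → CGU (Arg) — synonymous.
Codon 4: CUU (Leu) → CCU (Pro) — missense.
Codon 5: AUA (Ile) → AUG (Met) — missense.
Codon 6: GCG (Ala) → UCG (Ser) — missense.
Codon 7: UAU (Tyr) → AAU (Asn) — missense.
Codon 8: GAU (Asp) → GCU (Ala) — missense.
Synonymous: 1 of 7.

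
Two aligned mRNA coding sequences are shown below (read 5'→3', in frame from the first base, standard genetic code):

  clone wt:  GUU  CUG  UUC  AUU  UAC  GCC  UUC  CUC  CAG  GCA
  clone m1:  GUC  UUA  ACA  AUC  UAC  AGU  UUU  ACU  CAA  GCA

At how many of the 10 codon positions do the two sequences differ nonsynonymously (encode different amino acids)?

3

Codon 1: GUU Val / GUC Val — synonymous.
Codon 2: CUG Leu / UUA Leu — synonymous.
Codon 3: UUC Phe / ACA Thr — nonsynonymous.
Codon 4: AUU Ile / AUC Ile — synonymous.
Codon 5: UAC Tyr / UAC Tyr — identical.
Codon 6: GCC Ala / AGU Ser — nonsynonymous.
Codon 7: UUC Phe / UUU Phe — synonymous.
Codon 8: CUC Leu / ACU Thr — nonsynonymous.
Codon 9: CAG Gln / CAA Gln — synonymous.
Codon 10: GCA Ala / GCA Ala — identical.
Nonsynonymous differences: 3.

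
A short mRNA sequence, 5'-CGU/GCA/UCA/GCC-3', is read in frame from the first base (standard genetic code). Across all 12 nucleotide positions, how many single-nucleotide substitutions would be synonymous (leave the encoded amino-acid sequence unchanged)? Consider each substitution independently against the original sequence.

Codon 1 (CGU, Arg): 3 synonymous substitutions.
Codon 2 (GCA, Ala): 3 synonymous substitutions.
Codon 3 (UCA, Ser): 3 synonymous substitutions.
Codon 4 (GCC, Ala): 3 synonymous substitutions.
Total: 3 + 3 + 3 + 3 = 12.

12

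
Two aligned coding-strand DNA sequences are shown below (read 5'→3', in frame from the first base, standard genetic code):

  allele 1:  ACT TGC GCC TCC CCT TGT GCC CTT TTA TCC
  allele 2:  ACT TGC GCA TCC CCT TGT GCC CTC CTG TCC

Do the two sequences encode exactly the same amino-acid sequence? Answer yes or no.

Codon 1: ACT Thr / ACT Thr — identical.
Codon 2: TGC Cys / TGC Cys — identical.
Codon 3: GCC Ala / GCA Ala — synonymous.
Codon 4: TCC Ser / TCC Ser — identical.
Codon 5: CCT Pro / CCT Pro — identical.
Codon 6: TGT Cys / TGT Cys — identical.
Codon 7: GCC Ala / GCC Ala — identical.
Codon 8: CTT Leu / CTC Leu — synonymous.
Codon 9: TTA Leu / CTG Leu — synonymous.
Codon 10: TCC Ser / TCC Ser — identical.
Nonsynonymous differences: 0 → same protein.

yes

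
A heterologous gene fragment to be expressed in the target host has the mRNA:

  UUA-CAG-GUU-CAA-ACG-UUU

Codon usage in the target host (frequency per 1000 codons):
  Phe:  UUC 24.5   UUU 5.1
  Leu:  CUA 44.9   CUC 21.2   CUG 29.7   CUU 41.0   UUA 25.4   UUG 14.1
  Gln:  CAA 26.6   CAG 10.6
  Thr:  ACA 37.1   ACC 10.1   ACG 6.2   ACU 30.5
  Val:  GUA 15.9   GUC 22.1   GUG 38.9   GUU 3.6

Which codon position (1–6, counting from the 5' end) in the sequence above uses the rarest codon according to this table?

Codon 1 UUA (Leu): 25.4 per 1000.
Codon 2 CAG (Gln): 10.6 per 1000.
Codon 3 GUU (Val): 3.6 per 1000.
Codon 4 CAA (Gln): 26.6 per 1000.
Codon 5 ACG (Thr): 6.2 per 1000.
Codon 6 UUU (Phe): 5.1 per 1000.
Lowest frequency is 3.6 at codon 3.

3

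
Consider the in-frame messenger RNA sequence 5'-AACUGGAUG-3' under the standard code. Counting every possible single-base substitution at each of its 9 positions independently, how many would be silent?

1

Codon 1 (AAC, Asn): 1 synonymous substitution.
Codon 2 (UGG, Trp): 0 synonymous substitutions.
Codon 3 (AUG, Met): 0 synonymous substitutions.
Total: 1 + 0 + 0 = 1.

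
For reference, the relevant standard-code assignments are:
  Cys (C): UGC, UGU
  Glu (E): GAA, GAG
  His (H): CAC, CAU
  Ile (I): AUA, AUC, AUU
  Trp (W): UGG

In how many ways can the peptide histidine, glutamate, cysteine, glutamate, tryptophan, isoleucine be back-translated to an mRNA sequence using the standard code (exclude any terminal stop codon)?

His: 2 codons.
Glu: 2 codons.
Cys: 2 codons.
Glu: 2 codons.
Trp: 1 codon.
Ile: 3 codons.
2 × 2 × 2 × 2 × 1 × 3 = 48.

48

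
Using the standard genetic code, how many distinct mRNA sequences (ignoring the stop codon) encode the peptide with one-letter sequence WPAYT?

Trp: 1 codon.
Pro: 4 codons.
Ala: 4 codons.
Tyr: 2 codons.
Thr: 4 codons.
1 × 4 × 4 × 2 × 4 = 128.

128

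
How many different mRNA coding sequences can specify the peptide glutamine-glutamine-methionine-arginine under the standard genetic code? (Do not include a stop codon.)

Gln: 2 codons.
Gln: 2 codons.
Met: 1 codon.
Arg: 6 codons.
2 × 2 × 1 × 6 = 24.

24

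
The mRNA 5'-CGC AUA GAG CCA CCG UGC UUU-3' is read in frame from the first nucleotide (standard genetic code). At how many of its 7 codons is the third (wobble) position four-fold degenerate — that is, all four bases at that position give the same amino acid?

3

Codon 1 CGC (Arg): third position 4-fold.
Codon 2 AUA (Ile): third position 3-fold.
Codon 3 GAG (Glu): third position 2-fold.
Codon 4 CCA (Pro): third position 4-fold.
Codon 5 CCG (Pro): third position 4-fold.
Codon 6 UGC (Cys): third position 2-fold.
Codon 7 UUU (Phe): third position 2-fold.
Four-fold degenerate third positions: 3.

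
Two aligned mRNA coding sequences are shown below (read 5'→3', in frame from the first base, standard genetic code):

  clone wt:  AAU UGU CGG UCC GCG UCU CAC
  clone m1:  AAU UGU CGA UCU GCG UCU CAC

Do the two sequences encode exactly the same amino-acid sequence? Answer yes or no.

Codon 1: AAU Asn / AAU Asn — identical.
Codon 2: UGU Cys / UGU Cys — identical.
Codon 3: CGG Arg / CGA Arg — synonymous.
Codon 4: UCC Ser / UCU Ser — synonymous.
Codon 5: GCG Ala / GCG Ala — identical.
Codon 6: UCU Ser / UCU Ser — identical.
Codon 7: CAC His / CAC His — identical.
Nonsynonymous differences: 0 → same protein.

yes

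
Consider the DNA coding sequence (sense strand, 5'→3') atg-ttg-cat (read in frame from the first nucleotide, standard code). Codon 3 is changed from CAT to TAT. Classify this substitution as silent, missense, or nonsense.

missense

Position 7 falls in codon 3: CAT → His.
After the substitution the codon is TAT → Tyr.
His ≠ Tyr, so this is a missense mutation.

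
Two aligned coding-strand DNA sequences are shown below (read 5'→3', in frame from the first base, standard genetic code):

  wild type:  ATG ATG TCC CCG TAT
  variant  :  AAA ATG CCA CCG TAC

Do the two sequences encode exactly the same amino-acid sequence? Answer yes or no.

no

Codon 1: ATG Met / AAA Lys — nonsynonymous.
Codon 2: ATG Met / ATG Met — identical.
Codon 3: TCC Ser / CCA Pro — nonsynonymous.
Codon 4: CCG Pro / CCG Pro — identical.
Codon 5: TAT Tyr / TAC Tyr — synonymous.
Nonsynonymous differences: 2 → different protein.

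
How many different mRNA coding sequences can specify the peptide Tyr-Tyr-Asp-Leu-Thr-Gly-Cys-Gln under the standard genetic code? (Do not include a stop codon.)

3072

Tyr: 2 codons.
Tyr: 2 codons.
Asp: 2 codons.
Leu: 6 codons.
Thr: 4 codons.
Gly: 4 codons.
Cys: 2 codons.
Gln: 2 codons.
2 × 2 × 2 × 6 × 4 × 4 × 2 × 2 = 3072.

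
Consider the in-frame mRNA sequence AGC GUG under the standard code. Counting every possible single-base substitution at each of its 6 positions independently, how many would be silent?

4

Codon 1 (AGC, Ser): 1 synonymous substitution.
Codon 2 (GUG, Val): 3 synonymous substitutions.
Total: 1 + 3 = 4.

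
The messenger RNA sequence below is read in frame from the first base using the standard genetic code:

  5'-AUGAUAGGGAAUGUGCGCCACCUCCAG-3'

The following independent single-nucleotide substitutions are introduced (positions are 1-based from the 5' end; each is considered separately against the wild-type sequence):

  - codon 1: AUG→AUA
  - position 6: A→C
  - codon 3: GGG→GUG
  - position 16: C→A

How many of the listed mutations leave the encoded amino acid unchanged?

Codon 1: AUG (Met) → AUA (Ile) — missense.
Codon 2: AUA (Ile) → AUC (Ile) — synonymous.
Codon 3: GGG (Gly) → GUG (Val) — missense.
Codon 6: CGC (Arg) → AGC (Ser) — missense.
Synonymous: 1 of 4.

1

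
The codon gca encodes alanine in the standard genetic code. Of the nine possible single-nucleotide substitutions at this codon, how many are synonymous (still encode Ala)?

Position 1: none → 0 synonymous.
Position 2: none → 0 synonymous.
Position 3: GCT, GCC, GCG → 3 synonymous.
Total: 0 + 0 + 3 = 3.

3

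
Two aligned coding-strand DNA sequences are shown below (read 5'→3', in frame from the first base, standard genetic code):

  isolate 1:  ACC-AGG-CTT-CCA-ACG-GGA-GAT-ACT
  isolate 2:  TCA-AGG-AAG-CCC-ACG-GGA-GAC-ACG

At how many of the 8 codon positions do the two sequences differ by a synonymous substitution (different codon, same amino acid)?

Codon 1: ACC Thr / TCA Ser — nonsynonymous.
Codon 2: AGG Arg / AGG Arg — identical.
Codon 3: CTT Leu / AAG Lys — nonsynonymous.
Codon 4: CCA Pro / CCC Pro — synonymous.
Codon 5: ACG Thr / ACG Thr — identical.
Codon 6: GGA Gly / GGA Gly — identical.
Codon 7: GAT Asp / GAC Asp — synonymous.
Codon 8: ACT Thr / ACG Thr — synonymous.
Synonymous differences: 3.

3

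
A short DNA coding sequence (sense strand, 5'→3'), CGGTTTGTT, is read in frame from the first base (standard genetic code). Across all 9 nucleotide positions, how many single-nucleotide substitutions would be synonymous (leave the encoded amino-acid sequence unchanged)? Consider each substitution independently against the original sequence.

8

Codon 1 (CGG, Arg): 4 synonymous substitutions.
Codon 2 (TTT, Phe): 1 synonymous substitution.
Codon 3 (GTT, Val): 3 synonymous substitutions.
Total: 4 + 1 + 3 = 8.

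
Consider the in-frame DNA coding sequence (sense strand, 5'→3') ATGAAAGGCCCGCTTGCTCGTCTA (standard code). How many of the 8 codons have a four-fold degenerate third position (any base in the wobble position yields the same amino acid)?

6

Codon 1 ATG (Met): third position 1-fold.
Codon 2 AAA (Lys): third position 2-fold.
Codon 3 GGC (Gly): third position 4-fold.
Codon 4 CCG (Pro): third position 4-fold.
Codon 5 CTT (Leu): third position 4-fold.
Codon 6 GCT (Ala): third position 4-fold.
Codon 7 CGT (Arg): third position 4-fold.
Codon 8 CTA (Leu): third position 4-fold.
Four-fold degenerate third positions: 6.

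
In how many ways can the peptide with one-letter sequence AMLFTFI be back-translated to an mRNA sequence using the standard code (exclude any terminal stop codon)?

1152

Ala: 4 codons.
Met: 1 codon.
Leu: 6 codons.
Phe: 2 codons.
Thr: 4 codons.
Phe: 2 codons.
Ile: 3 codons.
4 × 1 × 6 × 2 × 4 × 2 × 3 = 1152.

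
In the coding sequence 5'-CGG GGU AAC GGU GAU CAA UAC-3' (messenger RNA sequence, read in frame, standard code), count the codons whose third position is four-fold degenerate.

Codon 1 CGG (Arg): third position 4-fold.
Codon 2 GGU (Gly): third position 4-fold.
Codon 3 AAC (Asn): third position 2-fold.
Codon 4 GGU (Gly): third position 4-fold.
Codon 5 GAU (Asp): third position 2-fold.
Codon 6 CAA (Gln): third position 2-fold.
Codon 7 UAC (Tyr): third position 2-fold.
Four-fold degenerate third positions: 3.

3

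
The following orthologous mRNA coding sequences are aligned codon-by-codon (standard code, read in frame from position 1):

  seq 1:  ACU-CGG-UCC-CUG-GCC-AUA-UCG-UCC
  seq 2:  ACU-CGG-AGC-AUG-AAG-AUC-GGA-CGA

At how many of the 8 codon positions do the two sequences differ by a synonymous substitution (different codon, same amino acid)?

2

Codon 1: ACU Thr / ACU Thr — identical.
Codon 2: CGG Arg / CGG Arg — identical.
Codon 3: UCC Ser / AGC Ser — synonymous.
Codon 4: CUG Leu / AUG Met — nonsynonymous.
Codon 5: GCC Ala / AAG Lys — nonsynonymous.
Codon 6: AUA Ile / AUC Ile — synonymous.
Codon 7: UCG Ser / GGA Gly — nonsynonymous.
Codon 8: UCC Ser / CGA Arg — nonsynonymous.
Synonymous differences: 2.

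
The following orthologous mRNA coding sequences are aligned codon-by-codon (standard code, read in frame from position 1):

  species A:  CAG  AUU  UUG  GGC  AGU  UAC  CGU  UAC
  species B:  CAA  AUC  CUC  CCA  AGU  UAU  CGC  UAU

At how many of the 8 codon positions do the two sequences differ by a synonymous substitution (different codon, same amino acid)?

6

Codon 1: CAG Gln / CAA Gln — synonymous.
Codon 2: AUU Ile / AUC Ile — synonymous.
Codon 3: UUG Leu / CUC Leu — synonymous.
Codon 4: GGC Gly / CCA Pro — nonsynonymous.
Codon 5: AGU Ser / AGU Ser — identical.
Codon 6: UAC Tyr / UAU Tyr — synonymous.
Codon 7: CGU Arg / CGC Arg — synonymous.
Codon 8: UAC Tyr / UAU Tyr — synonymous.
Synonymous differences: 6.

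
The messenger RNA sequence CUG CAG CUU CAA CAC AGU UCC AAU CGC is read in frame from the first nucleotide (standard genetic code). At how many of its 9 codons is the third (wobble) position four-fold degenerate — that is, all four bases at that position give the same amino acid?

Codon 1 CUG (Leu): third position 4-fold.
Codon 2 CAG (Gln): third position 2-fold.
Codon 3 CUU (Leu): third position 4-fold.
Codon 4 CAA (Gln): third position 2-fold.
Codon 5 CAC (His): third position 2-fold.
Codon 6 AGU (Ser): third position 2-fold.
Codon 7 UCC (Ser): third position 4-fold.
Codon 8 AAU (Asn): third position 2-fold.
Codon 9 CGC (Arg): third position 4-fold.
Four-fold degenerate third positions: 4.

4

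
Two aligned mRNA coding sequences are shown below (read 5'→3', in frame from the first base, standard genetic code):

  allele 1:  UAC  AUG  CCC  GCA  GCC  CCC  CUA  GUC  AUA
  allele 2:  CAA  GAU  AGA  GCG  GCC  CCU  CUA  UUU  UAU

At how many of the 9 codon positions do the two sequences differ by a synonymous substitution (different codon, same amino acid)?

2

Codon 1: UAC Tyr / CAA Gln — nonsynonymous.
Codon 2: AUG Met / GAU Asp — nonsynonymous.
Codon 3: CCC Pro / AGA Arg — nonsynonymous.
Codon 4: GCA Ala / GCG Ala — synonymous.
Codon 5: GCC Ala / GCC Ala — identical.
Codon 6: CCC Pro / CCU Pro — synonymous.
Codon 7: CUA Leu / CUA Leu — identical.
Codon 8: GUC Val / UUU Phe — nonsynonymous.
Codon 9: AUA Ile / UAU Tyr — nonsynonymous.
Synonymous differences: 2.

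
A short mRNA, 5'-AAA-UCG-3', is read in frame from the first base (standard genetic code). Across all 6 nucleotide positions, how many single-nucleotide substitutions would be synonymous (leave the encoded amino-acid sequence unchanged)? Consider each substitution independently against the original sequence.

4

Codon 1 (AAA, Lys): 1 synonymous substitution.
Codon 2 (UCG, Ser): 3 synonymous substitutions.
Total: 1 + 3 = 4.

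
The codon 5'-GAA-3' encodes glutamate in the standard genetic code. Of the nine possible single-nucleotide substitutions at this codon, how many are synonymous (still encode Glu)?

Position 1: none → 0 synonymous.
Position 2: none → 0 synonymous.
Position 3: GAG → 1 synonymous.
Total: 0 + 0 + 1 = 1.

1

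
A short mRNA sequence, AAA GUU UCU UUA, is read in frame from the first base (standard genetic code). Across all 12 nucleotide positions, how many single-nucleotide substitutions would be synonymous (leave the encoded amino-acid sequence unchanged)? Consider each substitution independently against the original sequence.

Codon 1 (AAA, Lys): 1 synonymous substitution.
Codon 2 (GUU, Val): 3 synonymous substitutions.
Codon 3 (UCU, Ser): 3 synonymous substitutions.
Codon 4 (UUA, Leu): 2 synonymous substitutions.
Total: 1 + 3 + 3 + 2 = 9.

9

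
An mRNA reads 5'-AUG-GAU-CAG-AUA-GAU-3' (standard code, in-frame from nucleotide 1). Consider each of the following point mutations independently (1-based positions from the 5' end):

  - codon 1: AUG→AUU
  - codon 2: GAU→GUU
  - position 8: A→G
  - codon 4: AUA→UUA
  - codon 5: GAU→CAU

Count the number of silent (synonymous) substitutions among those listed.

0

Codon 1: AUG (Met) → AUU (Ile) — missense.
Codon 2: GAU (Asp) → GUU (Val) — missense.
Codon 3: CAG (Gln) → CGG (Arg) — missense.
Codon 4: AUA (Ile) → UUA (Leu) — missense.
Codon 5: GAU (Asp) → CAU (His) — missense.
Synonymous: 0 of 5.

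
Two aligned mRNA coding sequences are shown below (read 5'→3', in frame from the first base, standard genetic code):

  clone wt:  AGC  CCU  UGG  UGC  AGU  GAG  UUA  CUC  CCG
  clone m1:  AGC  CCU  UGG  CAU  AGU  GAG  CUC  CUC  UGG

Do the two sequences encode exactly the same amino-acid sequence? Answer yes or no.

Codon 1: AGC Ser / AGC Ser — identical.
Codon 2: CCU Pro / CCU Pro — identical.
Codon 3: UGG Trp / UGG Trp — identical.
Codon 4: UGC Cys / CAU His — nonsynonymous.
Codon 5: AGU Ser / AGU Ser — identical.
Codon 6: GAG Glu / GAG Glu — identical.
Codon 7: UUA Leu / CUC Leu — synonymous.
Codon 8: CUC Leu / CUC Leu — identical.
Codon 9: CCG Pro / UGG Trp — nonsynonymous.
Nonsynonymous differences: 2 → different protein.

no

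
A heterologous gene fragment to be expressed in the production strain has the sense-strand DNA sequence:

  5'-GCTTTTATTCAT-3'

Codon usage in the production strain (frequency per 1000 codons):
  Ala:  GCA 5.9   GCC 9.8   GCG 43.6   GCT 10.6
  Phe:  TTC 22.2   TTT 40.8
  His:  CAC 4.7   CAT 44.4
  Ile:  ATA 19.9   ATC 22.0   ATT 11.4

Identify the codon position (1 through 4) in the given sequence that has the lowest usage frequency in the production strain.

1

Codon 1 GCT (Ala): 10.6 per 1000.
Codon 2 TTT (Phe): 40.8 per 1000.
Codon 3 ATT (Ile): 11.4 per 1000.
Codon 4 CAT (His): 44.4 per 1000.
Lowest frequency is 10.6 at codon 1.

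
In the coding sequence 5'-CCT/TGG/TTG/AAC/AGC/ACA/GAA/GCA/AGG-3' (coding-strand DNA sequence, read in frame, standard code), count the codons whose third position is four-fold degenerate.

3

Codon 1 CCT (Pro): third position 4-fold.
Codon 2 TGG (Trp): third position 1-fold.
Codon 3 TTG (Leu): third position 2-fold.
Codon 4 AAC (Asn): third position 2-fold.
Codon 5 AGC (Ser): third position 2-fold.
Codon 6 ACA (Thr): third position 4-fold.
Codon 7 GAA (Glu): third position 2-fold.
Codon 8 GCA (Ala): third position 4-fold.
Codon 9 AGG (Arg): third position 2-fold.
Four-fold degenerate third positions: 3.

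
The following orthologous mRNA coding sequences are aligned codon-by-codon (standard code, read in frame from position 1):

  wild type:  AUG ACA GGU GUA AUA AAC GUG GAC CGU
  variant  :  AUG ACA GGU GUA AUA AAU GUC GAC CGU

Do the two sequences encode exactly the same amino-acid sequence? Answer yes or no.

Codon 1: AUG Met / AUG Met — identical.
Codon 2: ACA Thr / ACA Thr — identical.
Codon 3: GGU Gly / GGU Gly — identical.
Codon 4: GUA Val / GUA Val — identical.
Codon 5: AUA Ile / AUA Ile — identical.
Codon 6: AAC Asn / AAU Asn — synonymous.
Codon 7: GUG Val / GUC Val — synonymous.
Codon 8: GAC Asp / GAC Asp — identical.
Codon 9: CGU Arg / CGU Arg — identical.
Nonsynonymous differences: 0 → same protein.

yes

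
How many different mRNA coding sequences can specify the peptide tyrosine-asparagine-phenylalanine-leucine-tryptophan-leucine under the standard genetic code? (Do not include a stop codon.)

288

Tyr: 2 codons.
Asn: 2 codons.
Phe: 2 codons.
Leu: 6 codons.
Trp: 1 codon.
Leu: 6 codons.
2 × 2 × 2 × 6 × 1 × 6 = 288.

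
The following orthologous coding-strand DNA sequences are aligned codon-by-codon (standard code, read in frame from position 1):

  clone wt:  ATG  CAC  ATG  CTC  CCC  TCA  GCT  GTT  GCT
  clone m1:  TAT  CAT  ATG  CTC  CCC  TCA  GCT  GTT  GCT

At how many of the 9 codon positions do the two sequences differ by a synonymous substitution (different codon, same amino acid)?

Codon 1: ATG Met / TAT Tyr — nonsynonymous.
Codon 2: CAC His / CAT His — synonymous.
Codon 3: ATG Met / ATG Met — identical.
Codon 4: CTC Leu / CTC Leu — identical.
Codon 5: CCC Pro / CCC Pro — identical.
Codon 6: TCA Ser / TCA Ser — identical.
Codon 7: GCT Ala / GCT Ala — identical.
Codon 8: GTT Val / GTT Val — identical.
Codon 9: GCT Ala / GCT Ala — identical.
Synonymous differences: 1.

1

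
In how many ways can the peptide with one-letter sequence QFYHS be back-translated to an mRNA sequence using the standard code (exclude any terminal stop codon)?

96

Gln: 2 codons.
Phe: 2 codons.
Tyr: 2 codons.
His: 2 codons.
Ser: 6 codons.
2 × 2 × 2 × 2 × 6 = 96.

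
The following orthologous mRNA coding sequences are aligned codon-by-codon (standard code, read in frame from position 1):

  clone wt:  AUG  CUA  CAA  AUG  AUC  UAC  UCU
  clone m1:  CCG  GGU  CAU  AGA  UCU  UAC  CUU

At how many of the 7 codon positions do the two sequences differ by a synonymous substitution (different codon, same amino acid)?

0

Codon 1: AUG Met / CCG Pro — nonsynonymous.
Codon 2: CUA Leu / GGU Gly — nonsynonymous.
Codon 3: CAA Gln / CAU His — nonsynonymous.
Codon 4: AUG Met / AGA Arg — nonsynonymous.
Codon 5: AUC Ile / UCU Ser — nonsynonymous.
Codon 6: UAC Tyr / UAC Tyr — identical.
Codon 7: UCU Ser / CUU Leu — nonsynonymous.
Synonymous differences: 0.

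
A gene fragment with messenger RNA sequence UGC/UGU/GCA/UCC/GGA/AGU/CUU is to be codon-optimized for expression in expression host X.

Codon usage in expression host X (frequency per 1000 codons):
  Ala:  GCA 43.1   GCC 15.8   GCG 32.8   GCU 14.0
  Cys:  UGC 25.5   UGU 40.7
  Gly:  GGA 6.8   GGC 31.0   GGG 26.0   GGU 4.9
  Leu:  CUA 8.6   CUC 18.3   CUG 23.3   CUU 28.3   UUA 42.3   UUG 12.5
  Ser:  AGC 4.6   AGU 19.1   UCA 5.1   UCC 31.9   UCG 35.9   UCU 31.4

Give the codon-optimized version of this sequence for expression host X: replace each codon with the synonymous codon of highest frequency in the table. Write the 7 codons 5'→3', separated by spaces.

Codon 1 (Cys): best is UGU at 40.7.
Codon 2 (Cys): best is UGU at 40.7.
Codon 3 (Ala): best is GCA at 43.1.
Codon 4 (Ser): best is UCG at 35.9.
Codon 5 (Gly): best is GGC at 31.0.
Codon 6 (Ser): best is UCG at 35.9.
Codon 7 (Leu): best is UUA at 42.3.

UGU UGU GCA UCG GGC UCG UUA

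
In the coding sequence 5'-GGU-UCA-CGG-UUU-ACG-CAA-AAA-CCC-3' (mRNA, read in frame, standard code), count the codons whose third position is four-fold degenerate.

5

Codon 1 GGU (Gly): third position 4-fold.
Codon 2 UCA (Ser): third position 4-fold.
Codon 3 CGG (Arg): third position 4-fold.
Codon 4 UUU (Phe): third position 2-fold.
Codon 5 ACG (Thr): third position 4-fold.
Codon 6 CAA (Gln): third position 2-fold.
Codon 7 AAA (Lys): third position 2-fold.
Codon 8 CCC (Pro): third position 4-fold.
Four-fold degenerate third positions: 5.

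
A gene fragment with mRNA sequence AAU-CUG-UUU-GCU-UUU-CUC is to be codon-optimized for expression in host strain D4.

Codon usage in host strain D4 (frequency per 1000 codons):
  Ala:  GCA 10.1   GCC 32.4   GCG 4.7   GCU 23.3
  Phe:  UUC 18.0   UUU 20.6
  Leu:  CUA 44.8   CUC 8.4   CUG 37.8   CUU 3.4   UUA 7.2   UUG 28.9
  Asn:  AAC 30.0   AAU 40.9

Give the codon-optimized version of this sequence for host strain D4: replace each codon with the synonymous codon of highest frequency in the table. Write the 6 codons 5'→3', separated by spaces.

AAU CUA UUU GCC UUU CUA

Codon 1 (Asn): best is AAU at 40.9.
Codon 2 (Leu): best is CUA at 44.8.
Codon 3 (Phe): best is UUU at 20.6.
Codon 4 (Ala): best is GCC at 32.4.
Codon 5 (Phe): best is UUU at 20.6.
Codon 6 (Leu): best is CUA at 44.8.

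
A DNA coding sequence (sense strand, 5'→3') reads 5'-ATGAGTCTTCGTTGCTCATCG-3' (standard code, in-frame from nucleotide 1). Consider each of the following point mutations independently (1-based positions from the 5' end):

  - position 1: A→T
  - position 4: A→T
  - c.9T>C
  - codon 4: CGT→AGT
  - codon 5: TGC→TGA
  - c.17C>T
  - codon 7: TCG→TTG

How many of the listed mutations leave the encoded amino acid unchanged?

Codon 1: ATG (Met) → TTG (Leu) — missense.
Codon 2: AGT (Ser) → TGT (Cys) — missense.
Codon 3: CTT (Leu) → CTC (Leu) — synonymous.
Codon 4: CGT (Arg) → AGT (Ser) — missense.
Codon 5: TGC (Cys) → TGA (Stop) — nonsense.
Codon 6: TCA (Ser) → TTA (Leu) — missense.
Codon 7: TCG (Ser) → TTG (Leu) — missense.
Synonymous: 1 of 7.

1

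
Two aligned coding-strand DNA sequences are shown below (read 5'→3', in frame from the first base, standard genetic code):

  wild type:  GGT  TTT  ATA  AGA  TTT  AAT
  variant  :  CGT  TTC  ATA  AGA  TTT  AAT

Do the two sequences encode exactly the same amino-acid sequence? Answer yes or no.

Codon 1: GGT Gly / CGT Arg — nonsynonymous.
Codon 2: TTT Phe / TTC Phe — synonymous.
Codon 3: ATA Ile / ATA Ile — identical.
Codon 4: AGA Arg / AGA Arg — identical.
Codon 5: TTT Phe / TTT Phe — identical.
Codon 6: AAT Asn / AAT Asn — identical.
Nonsynonymous differences: 1 → different protein.

no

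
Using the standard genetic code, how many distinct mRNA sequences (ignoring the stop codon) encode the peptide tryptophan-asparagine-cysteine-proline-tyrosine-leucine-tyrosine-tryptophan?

384

Trp: 1 codon.
Asn: 2 codons.
Cys: 2 codons.
Pro: 4 codons.
Tyr: 2 codons.
Leu: 6 codons.
Tyr: 2 codons.
Trp: 1 codon.
1 × 2 × 2 × 4 × 2 × 6 × 2 × 1 = 384.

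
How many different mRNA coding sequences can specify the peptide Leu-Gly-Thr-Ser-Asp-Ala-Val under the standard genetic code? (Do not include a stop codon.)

18432

Leu: 6 codons.
Gly: 4 codons.
Thr: 4 codons.
Ser: 6 codons.
Asp: 2 codons.
Ala: 4 codons.
Val: 4 codons.
6 × 4 × 4 × 6 × 2 × 4 × 4 = 18432.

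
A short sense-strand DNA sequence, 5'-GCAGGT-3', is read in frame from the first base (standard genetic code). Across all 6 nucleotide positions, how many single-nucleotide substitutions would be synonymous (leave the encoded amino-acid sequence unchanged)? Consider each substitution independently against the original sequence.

Codon 1 (GCA, Ala): 3 synonymous substitutions.
Codon 2 (GGT, Gly): 3 synonymous substitutions.
Total: 3 + 3 = 6.

6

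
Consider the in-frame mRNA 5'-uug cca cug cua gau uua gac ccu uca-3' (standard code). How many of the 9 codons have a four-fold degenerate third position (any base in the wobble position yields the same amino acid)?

Codon 1 UUG (Leu): third position 2-fold.
Codon 2 CCA (Pro): third position 4-fold.
Codon 3 CUG (Leu): third position 4-fold.
Codon 4 CUA (Leu): third position 4-fold.
Codon 5 GAU (Asp): third position 2-fold.
Codon 6 UUA (Leu): third position 2-fold.
Codon 7 GAC (Asp): third position 2-fold.
Codon 8 CCU (Pro): third position 4-fold.
Codon 9 UCA (Ser): third position 4-fold.
Four-fold degenerate third positions: 5.

5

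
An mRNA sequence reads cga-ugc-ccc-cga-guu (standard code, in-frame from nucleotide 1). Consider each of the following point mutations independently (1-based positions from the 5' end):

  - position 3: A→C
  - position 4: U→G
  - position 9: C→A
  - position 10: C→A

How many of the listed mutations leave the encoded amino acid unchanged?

3

Codon 1: CGA (Arg) → CGC (Arg) — synonymous.
Codon 2: UGC (Cys) → GGC (Gly) — missense.
Codon 3: CCC (Pro) → CCA (Pro) — synonymous.
Codon 4: CGA (Arg) → AGA (Arg) — synonymous.
Synonymous: 3 of 4.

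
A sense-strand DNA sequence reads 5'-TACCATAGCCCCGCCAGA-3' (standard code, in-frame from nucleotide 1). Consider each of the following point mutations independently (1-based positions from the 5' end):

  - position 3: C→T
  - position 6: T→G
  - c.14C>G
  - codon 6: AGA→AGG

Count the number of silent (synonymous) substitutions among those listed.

Codon 1: TAC (Tyr) → TAT (Tyr) — synonymous.
Codon 2: CAT (His) → CAG (Gln) — missense.
Codon 5: GCC (Ala) → GGC (Gly) — missense.
Codon 6: AGA (Arg) → AGG (Arg) — synonymous.
Synonymous: 2 of 4.

2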